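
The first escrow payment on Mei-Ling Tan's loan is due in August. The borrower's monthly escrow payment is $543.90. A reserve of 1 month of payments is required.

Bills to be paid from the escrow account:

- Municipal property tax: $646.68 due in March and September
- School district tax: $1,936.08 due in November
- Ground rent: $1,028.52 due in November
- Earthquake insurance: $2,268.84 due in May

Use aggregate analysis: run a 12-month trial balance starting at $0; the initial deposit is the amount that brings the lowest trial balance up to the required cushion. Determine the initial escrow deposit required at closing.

$1,979.58

Cushion = 1 × $543.90 = $543.90
Trial balance (start $0, +$543.90 each month, − disbursements):
  Aug: +$543.90 → $543.90
  Sep: +$543.90 − $646.68 → $441.12
  Oct: +$543.90 → $985.02
  Nov: +$543.90 − $2,964.60 → -$1,435.68
  Dec: +$543.90 → -$891.78
  Jan: +$543.90 → -$347.88
  Feb: +$543.90 → $196.02
  Mar: +$543.90 − $646.68 → $93.24
  Apr: +$543.90 → $637.14
  May: +$543.90 − $2,268.84 → -$1,087.80
  Jun: +$543.90 → -$543.90
  Jul: +$543.90 → $0.00
Lowest trial balance = -$1,435.68 (Nov)
Initial deposit = cushion − low point = $543.90 − (-$1,435.68) = $1,979.58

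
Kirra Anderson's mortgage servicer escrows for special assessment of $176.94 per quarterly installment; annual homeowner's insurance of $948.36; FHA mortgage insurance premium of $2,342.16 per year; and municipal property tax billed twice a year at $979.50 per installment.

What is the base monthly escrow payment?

Special assessment: $176.94 × 4 = $707.76 annually
Homeowner's insurance: $948.36 annually
FHA mortgage insurance premium: $2,342.16 annually
Municipal property tax: $979.50 × 2 = $1,959.00 annually
Combined annual = $707.76 + $948.36 + $2,342.16 + $1,959.00 = $5,957.28
Monthly escrow = $5,957.28 / 12 = $496.44

$496.44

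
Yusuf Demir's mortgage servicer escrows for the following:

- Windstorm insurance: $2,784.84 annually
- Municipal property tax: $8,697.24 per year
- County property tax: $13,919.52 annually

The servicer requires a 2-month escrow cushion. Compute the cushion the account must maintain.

Windstorm insurance = $2,784.84
Municipal property tax = $8,697.24
County property tax = $13,919.52
Total annual escrow = $2,784.84 + $8,697.24 + $13,919.52 = $25,401.60
Monthly escrow = $25,401.60 ÷ 12 = $2,116.80
Required cushion = 2 × $2,116.80 = $4,233.60

$4,233.60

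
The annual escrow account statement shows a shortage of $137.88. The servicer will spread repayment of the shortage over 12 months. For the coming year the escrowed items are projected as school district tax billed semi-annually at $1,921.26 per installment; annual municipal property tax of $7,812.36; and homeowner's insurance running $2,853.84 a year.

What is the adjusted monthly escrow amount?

$1,220.55

School district tax — $1,921.26 × 2 = $3,842.52/yr
Municipal property tax — $7,812.36/yr
Homeowner's insurance — $2,853.84/yr
Annual escrow total = $14,508.72
Per month = $14,508.72 / 12 = $1,209.06
Shortage per month = $137.88 ÷ 12 = $11.49
Adjusted monthly = $1,209.06 + $11.49 = $1,220.55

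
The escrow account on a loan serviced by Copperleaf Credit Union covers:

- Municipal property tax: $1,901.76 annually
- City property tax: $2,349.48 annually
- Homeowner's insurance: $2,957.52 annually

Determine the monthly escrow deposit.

$600.73

Municipal property tax — $1,901.76/yr
City property tax — $2,349.48/yr
Homeowner's insurance — $2,957.52/yr
Total annual escrow = $1,901.76 + $2,349.48 + $2,957.52 = $7,208.76
Monthly = $7,208.76 / 12 = $600.73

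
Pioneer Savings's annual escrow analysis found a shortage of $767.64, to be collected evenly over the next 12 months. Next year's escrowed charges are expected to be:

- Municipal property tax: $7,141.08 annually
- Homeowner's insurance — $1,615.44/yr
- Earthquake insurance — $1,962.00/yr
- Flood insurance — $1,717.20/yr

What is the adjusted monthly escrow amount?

Municipal property tax: $7,141.08 annually
Homeowner's insurance: $1,615.44 annually
Earthquake insurance: $1,962.00 annually
Flood insurance: $1,717.20 annually
Total annual escrow = $12,435.72
Base monthly escrow = $12,435.72 / 12 = $1,036.31
Shortage spread = $767.64 / 12 = $63.97/mo
Adjusted monthly = $1,036.31 + $63.97 = $1,100.28

$1,100.28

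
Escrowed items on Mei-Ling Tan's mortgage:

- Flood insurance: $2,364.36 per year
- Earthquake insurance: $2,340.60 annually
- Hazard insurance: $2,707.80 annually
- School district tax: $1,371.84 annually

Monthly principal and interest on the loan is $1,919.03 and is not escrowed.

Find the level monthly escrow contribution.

$732.05

Flood insurance = $2,364.36/yr
Earthquake insurance = $2,340.60/yr
Hazard insurance = $2,707.80/yr
School district tax = $1,371.84/yr
Annual escrow total = $2,364.36 + $2,340.60 + $2,707.80 + $1,371.84 = $8,784.60
Monthly = $8,784.60 ÷ 12 = $732.05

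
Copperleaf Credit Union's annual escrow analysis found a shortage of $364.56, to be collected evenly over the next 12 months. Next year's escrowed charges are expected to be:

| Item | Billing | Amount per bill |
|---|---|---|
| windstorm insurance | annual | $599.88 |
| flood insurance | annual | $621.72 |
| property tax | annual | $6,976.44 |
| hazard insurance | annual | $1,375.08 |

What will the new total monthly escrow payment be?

$828.14

Windstorm insurance — $599.88
Flood insurance — $621.72
Property tax — $6,976.44
Hazard insurance — $1,375.08
Total annual escrow = $599.88 + $621.72 + $6,976.44 + $1,375.08 = $9,573.12
Monthly = $9,573.12 / 12 = $797.76
Shortage per month = $364.56 ÷ 12 = $30.38
New monthly escrow = $797.76 + $30.38 = $828.14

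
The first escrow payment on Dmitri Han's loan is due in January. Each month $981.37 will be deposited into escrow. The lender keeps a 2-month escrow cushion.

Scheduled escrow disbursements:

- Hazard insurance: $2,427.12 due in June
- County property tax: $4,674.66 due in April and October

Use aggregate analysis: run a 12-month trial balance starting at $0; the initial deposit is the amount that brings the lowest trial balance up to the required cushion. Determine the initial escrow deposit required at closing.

$3,925.48

Cushion = 2 × $981.37 = $1,962.74
Trial balance (start $0, +$981.37 each month, − disbursements):
  Jan: +$981.37 → $981.37
  Feb: +$981.37 → $1,962.74
  Mar: +$981.37 → $2,944.11
  Apr: +$981.37 − $4,674.66 → -$749.18
  May: +$981.37 → $232.19
  Jun: +$981.37 − $2,427.12 → -$1,213.56
  Jul: +$981.37 → -$232.19
  Aug: +$981.37 → $749.18
  Sep: +$981.37 → $1,730.55
  Oct: +$981.37 − $4,674.66 → -$1,962.74
  Nov: +$981.37 → -$981.37
  Dec: +$981.37 → $0.00
Lowest trial balance = -$1,962.74 (Oct)
Initial deposit = cushion − low point = $1,962.74 − (-$1,962.74) = $3,925.48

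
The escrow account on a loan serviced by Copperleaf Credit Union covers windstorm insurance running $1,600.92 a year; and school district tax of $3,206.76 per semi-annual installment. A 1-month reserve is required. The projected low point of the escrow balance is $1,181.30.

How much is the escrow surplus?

Windstorm insurance: $1,600.92/yr
School district tax: $3,206.76 × 2 = $6,413.52/yr
Annual escrow total = $1,600.92 + $6,413.52 = $8,014.44
Monthly escrow = $8,014.44 / 12 = $667.87
Required cushion = 1 × $667.87 = $667.87
Surplus = $1,181.30 − $667.87 = $513.43

$513.43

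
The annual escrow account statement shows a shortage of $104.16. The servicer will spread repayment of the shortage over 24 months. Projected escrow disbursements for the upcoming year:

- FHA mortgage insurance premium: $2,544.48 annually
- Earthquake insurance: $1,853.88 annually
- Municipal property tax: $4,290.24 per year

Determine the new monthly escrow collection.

FHA mortgage insurance premium = $2,544.48
Earthquake insurance = $1,853.88
Municipal property tax = $4,290.24
Total annual escrow = $8,688.60
Base monthly escrow = $8,688.60 / 12 = $724.05
Shortage spread = $104.16 / 24 = $4.34/mo
Adjusted monthly = $724.05 + $4.34 = $728.39

$728.39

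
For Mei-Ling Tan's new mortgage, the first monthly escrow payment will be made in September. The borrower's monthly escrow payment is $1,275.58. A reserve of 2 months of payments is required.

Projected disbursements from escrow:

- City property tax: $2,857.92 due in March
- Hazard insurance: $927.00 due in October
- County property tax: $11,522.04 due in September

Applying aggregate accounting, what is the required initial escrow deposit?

Cushion = 2 × $1,275.58 = $2,551.16
Trial balance (start $0, +$1,275.58 each month, − disbursements):
  Sep: +$1,275.58 − $11,522.04 → -$10,246.46
  Oct: +$1,275.58 − $927.00 → -$9,897.88
  Nov: +$1,275.58 → -$8,622.30
  Dec: +$1,275.58 → -$7,346.72
  Jan: +$1,275.58 → -$6,071.14
  Feb: +$1,275.58 → -$4,795.56
  Mar: +$1,275.58 − $2,857.92 → -$6,377.90
  Apr: +$1,275.58 → -$5,102.32
  May: +$1,275.58 → -$3,826.74
  Jun: +$1,275.58 → -$2,551.16
  Jul: +$1,275.58 → -$1,275.58
  Aug: +$1,275.58 → $0.00
Lowest trial balance = -$10,246.46 (Sep)
Initial deposit = cushion − low point = $2,551.16 − (-$10,246.46) = $12,797.62

$12,797.62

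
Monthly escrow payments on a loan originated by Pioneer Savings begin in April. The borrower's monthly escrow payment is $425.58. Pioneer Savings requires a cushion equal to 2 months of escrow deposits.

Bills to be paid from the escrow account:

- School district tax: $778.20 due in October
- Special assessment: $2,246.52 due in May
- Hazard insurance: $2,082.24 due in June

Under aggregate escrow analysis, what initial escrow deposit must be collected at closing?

Cushion = 2 × $425.58 = $851.16
Trial balance (start $0, +$425.58 each month, − disbursements):
  Apr: +$425.58 → $425.58
  May: +$425.58 − $2,246.52 → -$1,395.36
  Jun: +$425.58 − $2,082.24 → -$3,052.02
  Jul: +$425.58 → -$2,626.44
  Aug: +$425.58 → -$2,200.86
  Sep: +$425.58 → -$1,775.28
  Oct: +$425.58 − $778.20 → -$2,127.90
  Nov: +$425.58 → -$1,702.32
  Dec: +$425.58 → -$1,276.74
  Jan: +$425.58 → -$851.16
  Feb: +$425.58 → -$425.58
  Mar: +$425.58 → $0.00
Lowest trial balance = -$3,052.02 (Jun)
Initial deposit = cushion − low point = $851.16 − (-$3,052.02) = $3,903.18

$3,903.18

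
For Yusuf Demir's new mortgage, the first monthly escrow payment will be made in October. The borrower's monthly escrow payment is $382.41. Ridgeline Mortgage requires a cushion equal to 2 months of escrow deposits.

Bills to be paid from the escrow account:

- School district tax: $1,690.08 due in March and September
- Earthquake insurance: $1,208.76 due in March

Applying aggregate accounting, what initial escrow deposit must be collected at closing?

Cushion = 2 × $382.41 = $764.82
Trial balance (start $0, +$382.41 each month, − disbursements):
  Oct: +$382.41 → $382.41
  Nov: +$382.41 → $764.82
  Dec: +$382.41 → $1,147.23
  Jan: +$382.41 → $1,529.64
  Feb: +$382.41 → $1,912.05
  Mar: +$382.41 − $2,898.84 → -$604.38
  Apr: +$382.41 → -$221.97
  May: +$382.41 → $160.44
  Jun: +$382.41 → $542.85
  Jul: +$382.41 → $925.26
  Aug: +$382.41 → $1,307.67
  Sep: +$382.41 − $1,690.08 → $0.00
Lowest trial balance = -$604.38 (Mar)
Initial deposit = cushion − low point = $764.82 − (-$604.38) = $1,369.20

$1,369.20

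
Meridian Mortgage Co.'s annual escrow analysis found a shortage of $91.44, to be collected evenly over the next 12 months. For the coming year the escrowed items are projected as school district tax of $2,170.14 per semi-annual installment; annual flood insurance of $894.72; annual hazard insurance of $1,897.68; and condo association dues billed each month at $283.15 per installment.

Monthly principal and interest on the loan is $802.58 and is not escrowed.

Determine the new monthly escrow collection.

School district tax = $2,170.14 × 2 = $4,340.28/yr
Flood insurance = $894.72/yr
Hazard insurance = $1,897.68/yr
Condo association dues = $283.15 × 12 = $3,397.80/yr
Combined annual = $10,530.48
Per month = $10,530.48 ÷ 12 = $877.54
Shortage spread = $91.44 / 12 = $7.62/mo
Adjusted monthly = $877.54 + $7.62 = $885.16

$885.16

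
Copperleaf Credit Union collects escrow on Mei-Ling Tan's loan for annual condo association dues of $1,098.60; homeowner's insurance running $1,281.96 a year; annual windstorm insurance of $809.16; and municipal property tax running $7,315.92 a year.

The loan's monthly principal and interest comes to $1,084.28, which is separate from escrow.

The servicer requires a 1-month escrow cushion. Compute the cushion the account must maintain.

Condo association dues: $1,098.60
Homeowner's insurance: $1,281.96
Windstorm insurance: $809.16
Municipal property tax: $7,315.92
Total per year = $1,098.60 + $1,281.96 + $809.16 + $7,315.92 = $10,505.64
Monthly escrow = $10,505.64 / 12 = $875.47
Cushion = 1 × $875.47 = $875.47

$875.47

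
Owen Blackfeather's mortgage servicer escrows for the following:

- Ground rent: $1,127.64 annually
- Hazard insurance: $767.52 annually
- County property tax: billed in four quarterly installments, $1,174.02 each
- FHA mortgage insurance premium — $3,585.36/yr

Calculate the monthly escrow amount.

Ground rent = $1,127.64 annually
Hazard insurance = $767.52 annually
County property tax = $1,174.02 × 4 = $4,696.08 annually
FHA mortgage insurance premium = $3,585.36 annually
Annual escrow total = $10,176.60
Base monthly escrow = $10,176.60 ÷ 12 = $848.05

$848.05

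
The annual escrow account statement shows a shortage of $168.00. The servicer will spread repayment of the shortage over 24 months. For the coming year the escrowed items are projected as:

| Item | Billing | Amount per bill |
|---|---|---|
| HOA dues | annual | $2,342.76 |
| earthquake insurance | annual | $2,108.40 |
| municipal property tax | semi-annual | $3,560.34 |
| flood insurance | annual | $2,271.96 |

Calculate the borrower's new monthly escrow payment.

HOA dues: $2,342.76 annually
Earthquake insurance: $2,108.40 annually
Municipal property tax: $3,560.34 × 2 = $7,120.68 annually
Flood insurance: $2,271.96 annually
Combined annual = $2,342.76 + $2,108.40 + $7,120.68 + $2,271.96 = $13,843.80
Base monthly escrow = $13,843.80 / 12 = $1,153.65
Shortage per month = $168.00 / 24 = $7.00
New monthly escrow = $1,153.65 + $7.00 = $1,160.65

$1,160.65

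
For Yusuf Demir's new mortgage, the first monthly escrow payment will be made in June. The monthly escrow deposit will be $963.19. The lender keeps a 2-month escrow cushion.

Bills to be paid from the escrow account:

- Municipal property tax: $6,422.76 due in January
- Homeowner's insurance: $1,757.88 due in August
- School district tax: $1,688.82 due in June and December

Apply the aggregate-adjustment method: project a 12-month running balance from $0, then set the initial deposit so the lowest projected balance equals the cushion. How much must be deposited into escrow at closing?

$5,779.14

Cushion = 2 × $963.19 = $1,926.38
Trial balance (start $0, +$963.19 each month, − disbursements):
  Jun: +$963.19 − $1,688.82 → -$725.63
  Jul: +$963.19 → $237.56
  Aug: +$963.19 − $1,757.88 → -$557.13
  Sep: +$963.19 → $406.06
  Oct: +$963.19 → $1,369.25
  Nov: +$963.19 → $2,332.44
  Dec: +$963.19 − $1,688.82 → $1,606.81
  Jan: +$963.19 − $6,422.76 → -$3,852.76
  Feb: +$963.19 → -$2,889.57
  Mar: +$963.19 → -$1,926.38
  Apr: +$963.19 → -$963.19
  May: +$963.19 → $0.00
Lowest trial balance = -$3,852.76 (Jan)
Initial deposit = cushion − low point = $1,926.38 − (-$3,852.76) = $5,779.14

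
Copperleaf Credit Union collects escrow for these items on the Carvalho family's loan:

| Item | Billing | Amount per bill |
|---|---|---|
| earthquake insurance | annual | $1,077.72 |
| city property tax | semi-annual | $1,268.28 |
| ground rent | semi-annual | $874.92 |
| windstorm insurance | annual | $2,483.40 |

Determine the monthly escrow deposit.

$653.96

Earthquake insurance = $1,077.72/yr
City property tax = $1,268.28 × 2 = $2,536.56/yr
Ground rent = $874.92 × 2 = $1,749.84/yr
Windstorm insurance = $2,483.40/yr
Combined annual = $1,077.72 + $2,536.56 + $1,749.84 + $2,483.40 = $7,847.52
Base monthly escrow = $7,847.52 / 12 = $653.96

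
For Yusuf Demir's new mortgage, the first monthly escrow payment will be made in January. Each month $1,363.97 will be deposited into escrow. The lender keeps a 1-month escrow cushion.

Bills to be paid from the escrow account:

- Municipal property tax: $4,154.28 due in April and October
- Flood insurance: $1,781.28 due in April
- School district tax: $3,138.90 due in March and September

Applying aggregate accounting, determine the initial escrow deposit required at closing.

$4,982.55

Cushion = 1 × $1,363.97 = $1,363.97
Trial balance (start $0, +$1,363.97 each month, − disbursements):
  Jan: +$1,363.97 → $1,363.97
  Feb: +$1,363.97 → $2,727.94
  Mar: +$1,363.97 − $3,138.90 → $953.01
  Apr: +$1,363.97 − $5,935.56 → -$3,618.58
  May: +$1,363.97 → -$2,254.61
  Jun: +$1,363.97 → -$890.64
  Jul: +$1,363.97 → $473.33
  Aug: +$1,363.97 → $1,837.30
  Sep: +$1,363.97 − $3,138.90 → $62.37
  Oct: +$1,363.97 − $4,154.28 → -$2,727.94
  Nov: +$1,363.97 → -$1,363.97
  Dec: +$1,363.97 → $0.00
Lowest trial balance = -$3,618.58 (Apr)
Initial deposit = cushion − low point = $1,363.97 − (-$3,618.58) = $4,982.55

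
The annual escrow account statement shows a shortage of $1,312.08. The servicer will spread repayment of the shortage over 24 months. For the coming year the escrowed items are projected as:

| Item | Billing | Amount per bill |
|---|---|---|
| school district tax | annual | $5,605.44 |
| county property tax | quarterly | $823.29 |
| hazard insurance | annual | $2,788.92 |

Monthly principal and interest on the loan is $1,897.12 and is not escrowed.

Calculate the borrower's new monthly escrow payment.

$1,028.63

School district tax: $5,605.44 per year
County property tax: $823.29 × 4 = $3,293.16 per year
Hazard insurance: $2,788.92 per year
Yearly total = $11,687.52
Monthly = $11,687.52 ÷ 12 = $973.96
Monthly shortage recovery: $1,312.08 / 24 = $54.67
New monthly escrow = $973.96 + $54.67 = $1,028.63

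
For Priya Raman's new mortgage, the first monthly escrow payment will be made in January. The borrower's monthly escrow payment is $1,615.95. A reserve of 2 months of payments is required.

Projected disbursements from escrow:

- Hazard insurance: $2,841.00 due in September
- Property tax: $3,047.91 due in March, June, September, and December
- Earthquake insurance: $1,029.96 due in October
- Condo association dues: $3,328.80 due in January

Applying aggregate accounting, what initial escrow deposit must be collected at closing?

Cushion = 2 × $1,615.95 = $3,231.90
Trial balance (start $0, +$1,615.95 each month, − disbursements):
  Jan: +$1,615.95 − $3,328.80 → -$1,712.85
  Feb: +$1,615.95 → -$96.90
  Mar: +$1,615.95 − $3,047.91 → -$1,528.86
  Apr: +$1,615.95 → $87.09
  May: +$1,615.95 → $1,703.04
  Jun: +$1,615.95 − $3,047.91 → $271.08
  Jul: +$1,615.95 → $1,887.03
  Aug: +$1,615.95 → $3,502.98
  Sep: +$1,615.95 − $5,888.91 → -$769.98
  Oct: +$1,615.95 − $1,029.96 → -$183.99
  Nov: +$1,615.95 → $1,431.96
  Dec: +$1,615.95 − $3,047.91 → $0.00
Lowest trial balance = -$1,712.85 (Jan)
Initial deposit = cushion − low point = $3,231.90 − (-$1,712.85) = $4,944.75

$4,944.75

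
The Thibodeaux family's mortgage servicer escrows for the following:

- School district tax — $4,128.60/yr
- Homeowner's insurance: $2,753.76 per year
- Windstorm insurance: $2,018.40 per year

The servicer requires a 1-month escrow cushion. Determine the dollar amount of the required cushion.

$741.73

School district tax: $4,128.60 per year
Homeowner's insurance: $2,753.76 per year
Windstorm insurance: $2,018.40 per year
Combined annual = $4,128.60 + $2,753.76 + $2,018.40 = $8,900.76
Monthly = $8,900.76 / 12 = $741.73
Required cushion = 1 × $741.73 = $741.73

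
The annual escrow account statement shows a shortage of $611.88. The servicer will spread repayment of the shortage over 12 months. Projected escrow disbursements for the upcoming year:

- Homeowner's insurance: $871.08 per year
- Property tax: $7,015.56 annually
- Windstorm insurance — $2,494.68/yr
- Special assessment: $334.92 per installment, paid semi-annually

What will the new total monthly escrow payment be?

Homeowner's insurance — $871.08/yr
Property tax — $7,015.56/yr
Windstorm insurance — $2,494.68/yr
Special assessment — $334.92 × 2 = $669.84/yr
Combined annual = $11,051.16
Per month = $11,051.16 ÷ 12 = $920.93
Shortage spread = $611.88 ÷ 12 = $50.99/mo
Adjusted monthly = $920.93 + $50.99 = $971.92

$971.92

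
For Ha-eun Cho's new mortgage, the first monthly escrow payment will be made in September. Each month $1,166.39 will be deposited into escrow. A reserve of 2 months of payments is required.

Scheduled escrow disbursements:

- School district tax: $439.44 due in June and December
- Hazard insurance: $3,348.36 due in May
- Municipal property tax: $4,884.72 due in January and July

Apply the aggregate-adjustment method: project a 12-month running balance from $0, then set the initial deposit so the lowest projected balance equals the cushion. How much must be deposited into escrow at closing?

Cushion = 2 × $1,166.39 = $2,332.78
Trial balance (start $0, +$1,166.39 each month, − disbursements):
  Sep: +$1,166.39 → $1,166.39
  Oct: +$1,166.39 → $2,332.78
  Nov: +$1,166.39 → $3,499.17
  Dec: +$1,166.39 − $439.44 → $4,226.12
  Jan: +$1,166.39 − $4,884.72 → $507.79
  Feb: +$1,166.39 → $1,674.18
  Mar: +$1,166.39 → $2,840.57
  Apr: +$1,166.39 → $4,006.96
  May: +$1,166.39 − $3,348.36 → $1,824.99
  Jun: +$1,166.39 − $439.44 → $2,551.94
  Jul: +$1,166.39 − $4,884.72 → -$1,166.39
  Aug: +$1,166.39 → $0.00
Lowest trial balance = -$1,166.39 (Jul)
Initial deposit = cushion − low point = $2,332.78 − (-$1,166.39) = $3,499.17

$3,499.17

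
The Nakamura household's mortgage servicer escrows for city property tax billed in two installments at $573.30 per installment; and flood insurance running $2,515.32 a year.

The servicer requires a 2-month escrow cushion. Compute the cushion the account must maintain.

City property tax — $573.30 × 2 = $1,146.60/yr
Flood insurance — $2,515.32/yr
Combined annual = $3,661.92
Per month = $3,661.92 / 12 = $305.16
Required cushion = 2 × $305.16 = $610.32

$610.32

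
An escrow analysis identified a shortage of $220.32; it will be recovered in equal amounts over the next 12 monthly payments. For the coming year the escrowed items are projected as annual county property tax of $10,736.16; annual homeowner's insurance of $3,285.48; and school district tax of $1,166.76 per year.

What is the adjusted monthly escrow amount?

County property tax = $10,736.16
Homeowner's insurance = $3,285.48
School district tax = $1,166.76
Combined annual = $10,736.16 + $3,285.48 + $1,166.76 = $15,188.40
Base monthly escrow = $15,188.40 ÷ 12 = $1,265.70
Monthly shortage recovery: $220.32 ÷ 12 = $18.36
Adjusted monthly = $1,265.70 + $18.36 = $1,284.06

$1,284.06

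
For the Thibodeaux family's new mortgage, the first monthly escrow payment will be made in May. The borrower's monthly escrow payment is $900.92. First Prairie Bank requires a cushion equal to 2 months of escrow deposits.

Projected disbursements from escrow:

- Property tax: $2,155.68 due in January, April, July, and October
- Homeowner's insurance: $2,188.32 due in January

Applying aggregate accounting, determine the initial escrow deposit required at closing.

Cushion = 2 × $900.92 = $1,801.84
Trial balance (start $0, +$900.92 each month, − disbursements):
  May: +$900.92 → $900.92
  Jun: +$900.92 → $1,801.84
  Jul: +$900.92 − $2,155.68 → $547.08
  Aug: +$900.92 → $1,448.00
  Sep: +$900.92 → $2,348.92
  Oct: +$900.92 − $2,155.68 → $1,094.16
  Nov: +$900.92 → $1,995.08
  Dec: +$900.92 → $2,896.00
  Jan: +$900.92 − $4,344.00 → -$547.08
  Feb: +$900.92 → $353.84
  Mar: +$900.92 → $1,254.76
  Apr: +$900.92 − $2,155.68 → $0.00
Lowest trial balance = -$547.08 (Jan)
Initial deposit = cushion − low point = $1,801.84 − (-$547.08) = $2,348.92

$2,348.92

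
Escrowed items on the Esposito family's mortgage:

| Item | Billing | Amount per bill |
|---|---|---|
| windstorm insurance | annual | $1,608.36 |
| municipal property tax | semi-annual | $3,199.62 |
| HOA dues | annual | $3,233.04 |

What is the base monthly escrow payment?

Windstorm insurance: $1,608.36 annually
Municipal property tax: $3,199.62 × 2 = $6,399.24 annually
HOA dues: $3,233.04 annually
Total per year = $11,240.64
Monthly escrow = $11,240.64 / 12 = $936.72

$936.72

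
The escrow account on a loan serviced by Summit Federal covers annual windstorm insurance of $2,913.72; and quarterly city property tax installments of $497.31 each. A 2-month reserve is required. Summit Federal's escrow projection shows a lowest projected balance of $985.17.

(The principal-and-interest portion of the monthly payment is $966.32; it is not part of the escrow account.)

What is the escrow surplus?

$168.01

Windstorm insurance: $2,913.72
City property tax: $497.31 × 4 = $1,989.24
Total per year = $2,913.72 + $1,989.24 = $4,902.96
Base monthly escrow = $4,902.96 / 12 = $408.58
Required reserve = 2 × $408.58 = $817.16
Excess over cushion: $985.17 − $817.16 = $168.01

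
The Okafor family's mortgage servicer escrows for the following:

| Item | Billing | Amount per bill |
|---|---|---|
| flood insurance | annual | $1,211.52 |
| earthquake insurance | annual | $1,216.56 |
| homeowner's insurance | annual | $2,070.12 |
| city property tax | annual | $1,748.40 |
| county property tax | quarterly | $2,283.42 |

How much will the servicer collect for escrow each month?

$1,281.69

Flood insurance: $1,211.52/yr
Earthquake insurance: $1,216.56/yr
Homeowner's insurance: $2,070.12/yr
City property tax: $1,748.40/yr
County property tax: $2,283.42 × 4 = $9,133.68/yr
Combined annual = $1,211.52 + $1,216.56 + $2,070.12 + $1,748.40 + $9,133.68 = $15,380.28
Monthly escrow = $15,380.28 ÷ 12 = $1,281.69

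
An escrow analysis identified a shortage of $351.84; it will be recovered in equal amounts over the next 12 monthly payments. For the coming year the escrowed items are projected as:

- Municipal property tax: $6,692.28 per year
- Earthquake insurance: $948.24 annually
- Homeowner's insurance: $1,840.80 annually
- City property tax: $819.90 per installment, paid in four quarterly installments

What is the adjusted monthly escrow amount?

Municipal property tax — $6,692.28/yr
Earthquake insurance — $948.24/yr
Homeowner's insurance — $1,840.80/yr
City property tax — $819.90 × 4 = $3,279.60/yr
Total per year = $6,692.28 + $948.24 + $1,840.80 + $3,279.60 = $12,760.92
Monthly escrow = $12,760.92 ÷ 12 = $1,063.41
Monthly shortage recovery: $351.84 / 12 = $29.32
Adjusted monthly = $1,063.41 + $29.32 = $1,092.73

$1,092.73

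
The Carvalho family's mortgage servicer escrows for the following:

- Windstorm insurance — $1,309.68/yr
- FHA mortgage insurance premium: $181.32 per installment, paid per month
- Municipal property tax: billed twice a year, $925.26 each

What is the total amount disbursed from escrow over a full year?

$5,336.04

Windstorm insurance — $1,309.68 per year
FHA mortgage insurance premium — $181.32 × 12 = $2,175.84 per year
Municipal property tax — $925.26 × 2 = $1,850.52 per year
Yearly total = $5,336.04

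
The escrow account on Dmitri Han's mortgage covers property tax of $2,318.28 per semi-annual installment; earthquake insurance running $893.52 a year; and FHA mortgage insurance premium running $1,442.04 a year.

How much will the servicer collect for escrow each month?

$581.01

Property tax — $2,318.28 × 2 = $4,636.56 per year
Earthquake insurance — $893.52 per year
FHA mortgage insurance premium — $1,442.04 per year
Annual escrow total = $6,972.12
Monthly = $6,972.12 / 12 = $581.01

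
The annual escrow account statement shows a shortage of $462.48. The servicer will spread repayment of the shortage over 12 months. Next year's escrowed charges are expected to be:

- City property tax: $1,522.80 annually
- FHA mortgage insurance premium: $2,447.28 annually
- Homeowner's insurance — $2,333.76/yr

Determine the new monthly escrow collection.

$563.86

City property tax — $1,522.80 per year
FHA mortgage insurance premium — $2,447.28 per year
Homeowner's insurance — $2,333.76 per year
Combined annual = $6,303.84
Base monthly escrow = $6,303.84 / 12 = $525.32
Shortage spread = $462.48 ÷ 12 = $38.54/mo
New monthly escrow = $525.32 + $38.54 = $563.86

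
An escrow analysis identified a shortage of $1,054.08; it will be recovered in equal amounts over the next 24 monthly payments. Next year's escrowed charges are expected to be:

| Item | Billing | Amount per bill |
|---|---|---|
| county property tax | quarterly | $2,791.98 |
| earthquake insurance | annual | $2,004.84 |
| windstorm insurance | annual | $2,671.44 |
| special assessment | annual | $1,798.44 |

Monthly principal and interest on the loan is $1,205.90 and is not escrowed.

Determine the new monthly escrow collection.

County property tax — $2,791.98 × 4 = $11,167.92 per year
Earthquake insurance — $2,004.84 per year
Windstorm insurance — $2,671.44 per year
Special assessment — $1,798.44 per year
Combined annual = $11,167.92 + $2,004.84 + $2,671.44 + $1,798.44 = $17,642.64
Monthly = $17,642.64 ÷ 12 = $1,470.22
Monthly shortage recovery: $1,054.08 ÷ 24 = $43.92
Adjusted monthly = $1,470.22 + $43.92 = $1,514.14

$1,514.14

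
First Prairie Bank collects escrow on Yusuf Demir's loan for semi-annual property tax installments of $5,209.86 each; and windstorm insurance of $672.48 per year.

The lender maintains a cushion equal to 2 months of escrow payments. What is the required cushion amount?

$1,848.70

Property tax = $5,209.86 × 2 = $10,419.72
Windstorm insurance = $672.48
Total annual escrow = $10,419.72 + $672.48 = $11,092.20
Monthly escrow = $11,092.20 ÷ 12 = $924.35
Cushion = 2 × $924.35 = $1,848.70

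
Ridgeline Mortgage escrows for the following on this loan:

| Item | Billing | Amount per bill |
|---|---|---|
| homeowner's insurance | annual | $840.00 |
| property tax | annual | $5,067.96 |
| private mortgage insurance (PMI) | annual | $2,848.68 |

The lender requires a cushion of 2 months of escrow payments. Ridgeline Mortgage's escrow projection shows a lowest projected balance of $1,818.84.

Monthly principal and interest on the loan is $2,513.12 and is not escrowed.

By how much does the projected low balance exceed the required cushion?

Homeowner's insurance: $840.00/yr
Property tax: $5,067.96/yr
Private mortgage insurance (PMI): $2,848.68/yr
Yearly total = $840.00 + $5,067.96 + $2,848.68 = $8,756.64
Per month = $8,756.64 / 12 = $729.72
Required cushion = 2 × $729.72 = $1,459.44
Excess over cushion: $1,818.84 − $1,459.44 = $359.40

$359.40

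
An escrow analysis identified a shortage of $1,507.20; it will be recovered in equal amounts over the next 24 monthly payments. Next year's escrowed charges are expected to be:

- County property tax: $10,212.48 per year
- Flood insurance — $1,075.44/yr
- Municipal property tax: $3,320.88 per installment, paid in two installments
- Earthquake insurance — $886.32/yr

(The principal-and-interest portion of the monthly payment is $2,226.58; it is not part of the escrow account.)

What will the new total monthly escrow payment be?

$1,630.80

County property tax: $10,212.48 annually
Flood insurance: $1,075.44 annually
Municipal property tax: $3,320.88 × 2 = $6,641.76 annually
Earthquake insurance: $886.32 annually
Yearly total = $10,212.48 + $1,075.44 + $6,641.76 + $886.32 = $18,816.00
Per month = $18,816.00 ÷ 12 = $1,568.00
Monthly shortage recovery: $1,507.20 ÷ 24 = $62.80
Adjusted monthly = $1,568.00 + $62.80 = $1,630.80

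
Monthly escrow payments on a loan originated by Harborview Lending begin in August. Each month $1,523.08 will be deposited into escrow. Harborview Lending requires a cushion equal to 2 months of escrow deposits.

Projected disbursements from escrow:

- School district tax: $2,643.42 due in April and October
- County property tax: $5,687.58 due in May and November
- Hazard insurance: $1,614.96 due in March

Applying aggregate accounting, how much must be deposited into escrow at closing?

Cushion = 2 × $1,523.08 = $3,046.16
Trial balance (start $0, +$1,523.08 each month, − disbursements):
  Aug: +$1,523.08 → $1,523.08
  Sep: +$1,523.08 → $3,046.16
  Oct: +$1,523.08 − $2,643.42 → $1,925.82
  Nov: +$1,523.08 − $5,687.58 → -$2,238.68
  Dec: +$1,523.08 → -$715.60
  Jan: +$1,523.08 → $807.48
  Feb: +$1,523.08 → $2,330.56
  Mar: +$1,523.08 − $1,614.96 → $2,238.68
  Apr: +$1,523.08 − $2,643.42 → $1,118.34
  May: +$1,523.08 − $5,687.58 → -$3,046.16
  Jun: +$1,523.08 → -$1,523.08
  Jul: +$1,523.08 → $0.00
Lowest trial balance = -$3,046.16 (May)
Initial deposit = cushion − low point = $3,046.16 − (-$3,046.16) = $6,092.32

$6,092.32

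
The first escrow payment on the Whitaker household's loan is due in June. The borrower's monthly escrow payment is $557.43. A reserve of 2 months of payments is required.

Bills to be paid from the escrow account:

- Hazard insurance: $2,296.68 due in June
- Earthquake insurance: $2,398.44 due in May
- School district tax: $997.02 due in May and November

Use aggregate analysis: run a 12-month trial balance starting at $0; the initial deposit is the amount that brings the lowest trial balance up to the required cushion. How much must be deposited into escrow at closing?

Cushion = 2 × $557.43 = $1,114.86
Trial balance (start $0, +$557.43 each month, − disbursements):
  Jun: +$557.43 − $2,296.68 → -$1,739.25
  Jul: +$557.43 → -$1,181.82
  Aug: +$557.43 → -$624.39
  Sep: +$557.43 → -$66.96
  Oct: +$557.43 → $490.47
  Nov: +$557.43 − $997.02 → $50.88
  Dec: +$557.43 → $608.31
  Jan: +$557.43 → $1,165.74
  Feb: +$557.43 → $1,723.17
  Mar: +$557.43 → $2,280.60
  Apr: +$557.43 → $2,838.03
  May: +$557.43 − $3,395.46 → $0.00
Lowest trial balance = -$1,739.25 (Jun)
Initial deposit = cushion − low point = $1,114.86 − (-$1,739.25) = $2,854.11

$2,854.11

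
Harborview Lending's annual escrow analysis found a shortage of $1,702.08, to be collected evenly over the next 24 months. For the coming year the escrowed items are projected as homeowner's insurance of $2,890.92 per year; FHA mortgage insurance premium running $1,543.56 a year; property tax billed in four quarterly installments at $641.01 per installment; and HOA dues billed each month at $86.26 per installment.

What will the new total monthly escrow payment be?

Homeowner's insurance = $2,890.92/yr
FHA mortgage insurance premium = $1,543.56/yr
Property tax = $641.01 × 4 = $2,564.04/yr
HOA dues = $86.26 × 12 = $1,035.12/yr
Total per year = $8,033.64
Monthly = $8,033.64 / 12 = $669.47
Shortage spread = $1,702.08 ÷ 24 = $70.92/mo
Adjusted monthly = $669.47 + $70.92 = $740.39

$740.39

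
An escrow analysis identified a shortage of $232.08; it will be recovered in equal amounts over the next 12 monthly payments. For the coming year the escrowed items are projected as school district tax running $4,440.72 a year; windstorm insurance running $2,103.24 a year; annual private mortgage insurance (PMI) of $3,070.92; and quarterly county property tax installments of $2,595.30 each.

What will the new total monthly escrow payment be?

$1,685.68

School district tax = $4,440.72/yr
Windstorm insurance = $2,103.24/yr
Private mortgage insurance (PMI) = $3,070.92/yr
County property tax = $2,595.30 × 4 = $10,381.20/yr
Yearly total = $4,440.72 + $2,103.24 + $3,070.92 + $10,381.20 = $19,996.08
Base monthly escrow = $19,996.08 / 12 = $1,666.34
Monthly shortage recovery: $232.08 ÷ 12 = $19.34
New monthly escrow = $1,666.34 + $19.34 = $1,685.68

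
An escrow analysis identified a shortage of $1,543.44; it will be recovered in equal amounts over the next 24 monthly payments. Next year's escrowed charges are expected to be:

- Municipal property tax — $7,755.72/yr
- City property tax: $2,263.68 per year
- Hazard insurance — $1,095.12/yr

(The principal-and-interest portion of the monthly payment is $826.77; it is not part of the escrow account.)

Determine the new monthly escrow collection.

Municipal property tax — $7,755.72
City property tax — $2,263.68
Hazard insurance — $1,095.12
Yearly total = $7,755.72 + $2,263.68 + $1,095.12 = $11,114.52
Base monthly escrow = $11,114.52 / 12 = $926.21
Shortage per month = $1,543.44 / 24 = $64.31
Adjusted monthly = $926.21 + $64.31 = $990.52

$990.52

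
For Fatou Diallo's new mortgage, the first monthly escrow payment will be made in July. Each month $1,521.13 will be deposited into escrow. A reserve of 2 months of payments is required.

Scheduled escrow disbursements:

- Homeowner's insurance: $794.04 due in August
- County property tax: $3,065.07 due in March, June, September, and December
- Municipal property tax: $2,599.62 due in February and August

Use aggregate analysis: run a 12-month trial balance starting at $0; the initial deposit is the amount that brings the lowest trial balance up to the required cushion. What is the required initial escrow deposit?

Cushion = 2 × $1,521.13 = $3,042.26
Trial balance (start $0, +$1,521.13 each month, − disbursements):
  Jul: +$1,521.13 → $1,521.13
  Aug: +$1,521.13 − $3,393.66 → -$351.40
  Sep: +$1,521.13 − $3,065.07 → -$1,895.34
  Oct: +$1,521.13 → -$374.21
  Nov: +$1,521.13 → $1,146.92
  Dec: +$1,521.13 − $3,065.07 → -$397.02
  Jan: +$1,521.13 → $1,124.11
  Feb: +$1,521.13 − $2,599.62 → $45.62
  Mar: +$1,521.13 − $3,065.07 → -$1,498.32
  Apr: +$1,521.13 → $22.81
  May: +$1,521.13 → $1,543.94
  Jun: +$1,521.13 − $3,065.07 → $0.00
Lowest trial balance = -$1,895.34 (Sep)
Initial deposit = cushion − low point = $3,042.26 − (-$1,895.34) = $4,937.60

$4,937.60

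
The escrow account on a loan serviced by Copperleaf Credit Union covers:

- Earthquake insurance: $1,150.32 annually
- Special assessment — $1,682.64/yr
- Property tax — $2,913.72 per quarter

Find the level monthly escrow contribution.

$1,207.32

Earthquake insurance — $1,150.32 per year
Special assessment — $1,682.64 per year
Property tax — $2,913.72 × 4 = $11,654.88 per year
Total annual escrow = $1,150.32 + $1,682.64 + $11,654.88 = $14,487.84
Base monthly escrow = $14,487.84 / 12 = $1,207.32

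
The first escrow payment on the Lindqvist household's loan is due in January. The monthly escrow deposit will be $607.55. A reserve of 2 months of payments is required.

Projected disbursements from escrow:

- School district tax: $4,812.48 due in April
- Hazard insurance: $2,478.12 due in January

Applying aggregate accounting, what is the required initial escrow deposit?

$6,075.50

Cushion = 2 × $607.55 = $1,215.10
Trial balance (start $0, +$607.55 each month, − disbursements):
  Jan: +$607.55 − $2,478.12 → -$1,870.57
  Feb: +$607.55 → -$1,263.02
  Mar: +$607.55 → -$655.47
  Apr: +$607.55 − $4,812.48 → -$4,860.40
  May: +$607.55 → -$4,252.85
  Jun: +$607.55 → -$3,645.30
  Jul: +$607.55 → -$3,037.75
  Aug: +$607.55 → -$2,430.20
  Sep: +$607.55 → -$1,822.65
  Oct: +$607.55 → -$1,215.10
  Nov: +$607.55 → -$607.55
  Dec: +$607.55 → $0.00
Lowest trial balance = -$4,860.40 (Apr)
Initial deposit = cushion − low point = $1,215.10 − (-$4,860.40) = $6,075.50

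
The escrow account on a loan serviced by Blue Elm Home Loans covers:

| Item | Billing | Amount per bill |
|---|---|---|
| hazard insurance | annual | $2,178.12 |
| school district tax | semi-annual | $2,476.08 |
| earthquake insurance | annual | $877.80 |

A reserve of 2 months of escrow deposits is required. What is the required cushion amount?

$1,334.68

Hazard insurance — $2,178.12 per year
School district tax — $2,476.08 × 2 = $4,952.16 per year
Earthquake insurance — $877.80 per year
Combined annual = $2,178.12 + $4,952.16 + $877.80 = $8,008.08
Base monthly escrow = $8,008.08 / 12 = $667.34
Cushion = 2 × $667.34 = $1,334.68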